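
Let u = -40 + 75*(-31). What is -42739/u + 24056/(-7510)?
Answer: 5281549/355223 ≈ 14.868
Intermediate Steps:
u = -2365 (u = -40 - 2325 = -2365)
-42739/u + 24056/(-7510) = -42739/(-2365) + 24056/(-7510) = -42739*(-1/2365) + 24056*(-1/7510) = 42739/2365 - 12028/3755 = 5281549/355223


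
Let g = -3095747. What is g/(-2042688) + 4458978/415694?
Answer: 5197592153141/424566572736 ≈ 12.242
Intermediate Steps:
g/(-2042688) + 4458978/415694 = -3095747/(-2042688) + 4458978/415694 = -3095747*(-1/2042688) + 4458978*(1/415694) = 3095747/2042688 + 2229489/207847 = 5197592153141/424566572736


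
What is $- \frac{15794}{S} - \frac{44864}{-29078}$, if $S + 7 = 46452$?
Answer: $\frac{16576026}{13780895} \approx 1.2028$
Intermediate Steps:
$S = 46445$ ($S = -7 + 46452 = 46445$)
$- \frac{15794}{S} - \frac{44864}{-29078} = - \frac{15794}{46445} - \frac{44864}{-29078} = \left(-15794\right) \frac{1}{46445} - - \frac{22432}{14539} = - \frac{15794}{46445} + \frac{22432}{14539} = \frac{16576026}{13780895}$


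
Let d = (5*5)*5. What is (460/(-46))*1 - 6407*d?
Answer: -800885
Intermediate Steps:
d = 125 (d = 25*5 = 125)
(460/(-46))*1 - 6407*d = (460/(-46))*1 - 6407*125 = (460*(-1/46))*1 - 1*800875 = -10*1 - 800875 = -10 - 800875 = -800885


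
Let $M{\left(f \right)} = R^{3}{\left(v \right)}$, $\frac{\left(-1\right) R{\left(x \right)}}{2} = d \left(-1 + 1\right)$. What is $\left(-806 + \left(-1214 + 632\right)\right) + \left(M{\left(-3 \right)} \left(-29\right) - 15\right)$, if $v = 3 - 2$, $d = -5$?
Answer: $-1403$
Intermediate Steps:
$v = 1$
$R{\left(x \right)} = 0$ ($R{\left(x \right)} = - 2 \left(- 5 \left(-1 + 1\right)\right) = - 2 \left(\left(-5\right) 0\right) = \left(-2\right) 0 = 0$)
$M{\left(f \right)} = 0$ ($M{\left(f \right)} = 0^{3} = 0$)
$\left(-806 + \left(-1214 + 632\right)\right) + \left(M{\left(-3 \right)} \left(-29\right) - 15\right) = \left(-806 + \left(-1214 + 632\right)\right) + \left(0 \left(-29\right) - 15\right) = \left(-806 - 582\right) + \left(0 - 15\right) = -1388 - 15 = -1403$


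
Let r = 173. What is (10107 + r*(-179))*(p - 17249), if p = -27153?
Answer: 926225720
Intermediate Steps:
(10107 + r*(-179))*(p - 17249) = (10107 + 173*(-179))*(-27153 - 17249) = (10107 - 30967)*(-44402) = -20860*(-44402) = 926225720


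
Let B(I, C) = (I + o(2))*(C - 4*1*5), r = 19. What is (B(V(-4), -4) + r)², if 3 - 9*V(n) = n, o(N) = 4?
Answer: 82369/9 ≈ 9152.1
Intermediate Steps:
V(n) = ⅓ - n/9
B(I, C) = (-20 + C)*(4 + I) (B(I, C) = (I + 4)*(C - 4*1*5) = (4 + I)*(C - 4*5) = (4 + I)*(C - 20) = (4 + I)*(-20 + C) = (-20 + C)*(4 + I))
(B(V(-4), -4) + r)² = ((-80 - 20*(⅓ - ⅑*(-4)) + 4*(-4) - 4*(⅓ - ⅑*(-4))) + 19)² = ((-80 - 20*(⅓ + 4/9) - 16 - 4*(⅓ + 4/9)) + 19)² = ((-80 - 20*7/9 - 16 - 4*7/9) + 19)² = ((-80 - 140/9 - 16 - 28/9) + 19)² = (-344/3 + 19)² = (-287/3)² = 82369/9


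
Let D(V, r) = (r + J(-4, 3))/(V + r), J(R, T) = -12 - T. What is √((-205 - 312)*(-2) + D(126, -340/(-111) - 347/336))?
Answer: 9*√32337070112219/1591673 ≈ 32.154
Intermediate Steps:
D(V, r) = (-15 + r)/(V + r) (D(V, r) = (r + (-12 - 1*3))/(V + r) = (r + (-12 - 3))/(V + r) = (r - 15)/(V + r) = (-15 + r)/(V + r))
√((-205 - 312)*(-2) + D(126, -340/(-111) - 347/336)) = √((-205 - 312)*(-2) + (-15 + (-340/(-111) - 347/336))/(126 + (-340/(-111) - 347/336))) = √(-517*(-2) + (-15 + (-340*(-1/111) - 347*1/336))/(126 + (-340*(-1/111) - 347*1/336))) = √(1034 + (-15 + (340/111 - 347/336))/(126 + (340/111 - 347/336))) = √(1034 + (-15 + 25241/12432)/(126 + 25241/12432)) = √(1034 - 161239/12432/(1591673/12432)) = √(1034 + (12432/1591673)*(-161239/12432)) = √(1034 - 161239/1591673) = √(1645628643/1591673) = 9*√32337070112219/1591673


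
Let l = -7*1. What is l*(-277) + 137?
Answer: 2076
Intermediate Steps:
l = -7
l*(-277) + 137 = -7*(-277) + 137 = 1939 + 137 = 2076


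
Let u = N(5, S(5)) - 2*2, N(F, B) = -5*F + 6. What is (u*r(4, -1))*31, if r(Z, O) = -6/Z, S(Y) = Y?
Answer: 2139/2 ≈ 1069.5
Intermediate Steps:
N(F, B) = 6 - 5*F
u = -23 (u = (6 - 5*5) - 2*2 = (6 - 25) - 4 = -19 - 4 = -23)
(u*r(4, -1))*31 = -(-138)/4*31 = -23*(-3/2)*31 = (69/2)*31 = 2139/2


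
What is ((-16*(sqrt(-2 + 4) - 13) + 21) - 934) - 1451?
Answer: -2156 - 16*sqrt(2) ≈ -2178.6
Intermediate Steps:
((-16*(sqrt(-2 + 4) - 13) + 21) - 934) - 1451 = ((-16*(sqrt(2) - 13) + 21) - 934) - 1451 = ((-16*(-13 + sqrt(2)) + 21) - 934) - 1451 = (((208 - 16*sqrt(2)) + 21) - 934) - 1451 = ((229 - 16*sqrt(2)) - 934) - 1451 = (-705 - 16*sqrt(2)) - 1451 = -2156 - 16*sqrt(2)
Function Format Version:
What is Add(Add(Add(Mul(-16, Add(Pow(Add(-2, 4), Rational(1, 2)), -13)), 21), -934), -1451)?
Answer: Add(-2156, Mul(-16, Pow(2, Rational(1, 2)))) ≈ -2178.6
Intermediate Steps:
Add(Add(Add(Mul(-16, Add(Pow(Add(-2, 4), Rational(1, 2)), -13)), 21), -934), -1451) = Add(Add(Add(Mul(-16, Add(Pow(2, Rational(1, 2)), -13)), 21), -934), -1451) = Add(Add(Add(Mul(-16, Add(-13, Pow(2, Rational(1, 2)))), 21), -934), -1451) = Add(Add(Add(Add(208, Mul(-16, Pow(2, Rational(1, 2)))), 21), -934), -1451) = Add(Add(Add(229, Mul(-16, Pow(2, Rational(1, 2)))), -934), -1451) = Add(Add(-705, Mul(-16, Pow(2, Rational(1, 2)))), -1451) = Add(-2156, Mul(-16, Pow(2, Rational(1, 2))))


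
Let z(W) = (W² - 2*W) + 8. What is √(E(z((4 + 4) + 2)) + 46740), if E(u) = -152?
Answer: 2*√11647 ≈ 215.84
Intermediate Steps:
z(W) = 8 + W² - 2*W
√(E(z((4 + 4) + 2)) + 46740) = √(-152 + 46740) = √46588 = 2*√11647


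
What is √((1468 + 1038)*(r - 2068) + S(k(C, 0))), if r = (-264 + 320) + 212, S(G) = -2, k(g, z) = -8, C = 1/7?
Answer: I*√4510802 ≈ 2123.9*I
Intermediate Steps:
C = ⅐ ≈ 0.14286
r = 268 (r = 56 + 212 = 268)
√((1468 + 1038)*(r - 2068) + S(k(C, 0))) = √((1468 + 1038)*(268 - 2068) - 2) = √(2506*(-1800) - 2) = √(-4510800 - 2) = √(-4510802) = I*√4510802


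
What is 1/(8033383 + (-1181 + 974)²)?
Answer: 1/8076232 ≈ 1.2382e-7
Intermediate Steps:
1/(8033383 + (-1181 + 974)²) = 1/(8033383 + (-207)²) = 1/(8033383 + 42849) = 1/8076232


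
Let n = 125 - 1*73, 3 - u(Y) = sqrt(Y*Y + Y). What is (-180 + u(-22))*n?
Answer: -9204 - 52*sqrt(462) ≈ -10322.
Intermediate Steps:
u(Y) = 3 - sqrt(Y + Y**2) (u(Y) = 3 - sqrt(Y*Y + Y) = 3 - sqrt(Y**2 + Y) = 3 - sqrt(Y + Y**2))
n = 52 (n = 125 - 73 = 52)
(-180 + u(-22))*n = (-180 + (3 - sqrt(-22*(1 - 22))))*52 = (-180 + (3 - sqrt(-22*(-21))))*52 = (-180 + (3 - sqrt(462)))*52 = (-177 - sqrt(462))*52 = -9204 - 52*sqrt(462)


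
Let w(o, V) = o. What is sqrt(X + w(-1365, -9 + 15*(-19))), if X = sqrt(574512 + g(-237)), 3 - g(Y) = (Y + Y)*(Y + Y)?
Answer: sqrt(-1365 + 9*sqrt(4319)) ≈ 27.812*I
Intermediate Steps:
g(Y) = 3 - 4*Y**2 (g(Y) = 3 - (Y + Y)*(Y + Y) = 3 - 2*Y*2*Y = 3 - 4*Y**2)
X = 9*sqrt(4319) (X = sqrt(574512 + (3 - 4*(-237)**2)) = sqrt(574512 + (3 - 4*56169)) = sqrt(574512 + (3 - 224676)) = sqrt(574512 - 224673) = sqrt(349839) = 9*sqrt(4319) ≈ 591.47)
sqrt(X + w(-1365, -9 + 15*(-19))) = sqrt(9*sqrt(4319) - 1365) = sqrt(-1365 + 9*sqrt(4319))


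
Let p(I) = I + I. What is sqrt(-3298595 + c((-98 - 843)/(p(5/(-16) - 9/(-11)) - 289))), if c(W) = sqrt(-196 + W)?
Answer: sqrt(-2118580855653155 + 50686*I*sqrt(30946464015))/25343 ≈ 0.0038219 + 1816.2*I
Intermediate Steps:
p(I) = 2*I
sqrt(-3298595 + c((-98 - 843)/(p(5/(-16) - 9/(-11)) - 289))) = sqrt(-3298595 + sqrt(-196 + (-98 - 843)/(2*(5/(-16) - 9/(-11)) - 289))) = sqrt(-3298595 + sqrt(-196 - 941/(2*(5*(-1/16) - 9*(-1/11)) - 289))) = sqrt(-3298595 + sqrt(-196 - 941/(2*(-5/16 + 9/11) - 289))) = sqrt(-3298595 + sqrt(-196 - 941/(2*(89/176) - 289))) = sqrt(-3298595 + sqrt(-196 - 941/(89/88 - 289))) = sqrt(-3298595 + sqrt(-196 - 941/(-25343/88))) = sqrt(-3298595 + sqrt(-196 - 941*(-88/25343))) = sqrt(-3298595 + sqrt(-196 + 82808/25343)) = sqrt(-3298595 + sqrt(-4884420/25343)) = sqrt(-3298595 + 2*I*sqrt(30946464015)/25343)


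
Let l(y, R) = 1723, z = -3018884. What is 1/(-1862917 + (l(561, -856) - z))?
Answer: 1/1157690 ≈ 8.6379e-7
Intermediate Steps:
1/(-1862917 + (l(561, -856) - z)) = 1/(-1862917 + (1723 - 1*(-3018884))) = 1/(-1862917 + (1723 + 3018884)) = 1/(-1862917 + 3020607) = 1/1157690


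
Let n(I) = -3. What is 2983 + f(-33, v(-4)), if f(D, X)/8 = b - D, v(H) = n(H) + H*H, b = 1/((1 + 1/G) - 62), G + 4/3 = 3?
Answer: 490277/151 ≈ 3246.9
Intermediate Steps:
G = 5/3 (G = -4/3 + 3 = 5/3 ≈ 1.6667)
b = -5/302 (b = 1/((1 + 1/(5/3)) - 62) = 1/((1 + ⅗) - 62) = 1/(8/5 - 62) = 1/(-302/5) = -5/302 ≈ -0.016556)
v(H) = -3 + H² (v(H) = -3 + H*H = -3 + H²)
f(D, X) = -20/151 - 8*D (f(D, X) = 8*(-5/302 - D) = -20/151 - 8*D)
2983 + f(-33, v(-4)) = 2983 + (-20/151 - 8*(-33)) = 2983 + (-20/151 + 264) = 2983 + 39844/151 = 490277/151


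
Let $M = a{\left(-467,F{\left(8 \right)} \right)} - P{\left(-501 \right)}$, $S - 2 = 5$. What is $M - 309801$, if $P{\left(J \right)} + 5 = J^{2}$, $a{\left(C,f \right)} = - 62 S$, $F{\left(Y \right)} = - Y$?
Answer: $-561231$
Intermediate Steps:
$S = 7$ ($S = 2 + 5 = 7$)
$a{\left(C,f \right)} = -434$ ($a{\left(C,f \right)} = \left(-62\right) 7 = -434$)
$P{\left(J \right)} = -5 + J^{2}$
$M = -251430$ ($M = -434 - \left(-5 + \left(-501\right)^{2}\right) = -434 - \left(-5 + 251001\right) = -434 - 250996 = -251430$)
$M - 309801 = -251430 - 309801 = -561231$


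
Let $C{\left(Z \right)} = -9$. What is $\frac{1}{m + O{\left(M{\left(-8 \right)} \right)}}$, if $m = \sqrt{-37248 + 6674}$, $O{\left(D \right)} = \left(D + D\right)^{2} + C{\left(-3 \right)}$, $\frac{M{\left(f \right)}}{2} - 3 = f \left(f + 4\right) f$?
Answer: $\frac{1024135}{1048852528799} - \frac{i \sqrt{30574}}{1048852528799} \approx 9.7643 \cdot 10^{-7} - 1.6671 \cdot 10^{-10} i$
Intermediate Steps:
$M{\left(f \right)} = 6 + 2 f^{2} \left(4 + f\right)$ ($M{\left(f \right)} = 6 + 2 f \left(f + 4\right) f = 6 + 2 f \left(4 + f\right) f = 6 + 2 f^{2} \left(4 + f\right)$)
$O{\left(D \right)} = -9 + 4 D^{2}$ ($O{\left(D \right)} = \left(D + D\right)^{2} - 9 = \left(2 D\right)^{2} - 9 = 4 D^{2} - 9 = -9 + 4 D^{2}$)
$m = i \sqrt{30574}$ ($m = \sqrt{-30574} = i \sqrt{30574} \approx 174.85 i$)
$\frac{1}{m + O{\left(M{\left(-8 \right)} \right)}} = \frac{1}{i \sqrt{30574} - \left(9 - 4 \left(6 + 2 \left(-8\right)^{3} + 8 \left(-8\right)^{2}\right)^{2}\right)} = \frac{1}{i \sqrt{30574} - \left(9 - 4 \left(6 + 2 \left(-512\right) + 8 \cdot 64\right)^{2}\right)} = \frac{1}{i \sqrt{30574} - \left(9 - 4 \left(6 - 1024 + 512\right)^{2}\right)} = \frac{1}{i \sqrt{30574} - \left(9 - 4 \left(-506\right)^{2}\right)} = \frac{1}{i \sqrt{30574} + \left(-9 + 4 \cdot 256036\right)} = \frac{1}{i \sqrt{30574} + \left(-9 + 1024144\right)} = \frac{1}{i \sqrt{30574} + 1024135} = \frac{1}{1024135 + i \sqrt{30574}}$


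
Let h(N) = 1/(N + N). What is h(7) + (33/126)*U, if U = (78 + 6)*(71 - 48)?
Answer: 7085/14 ≈ 506.07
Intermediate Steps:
U = 1932 (U = 84*23 = 1932)
h(N) = 1/(2*N)
h(7) + (33/126)*U = (½)/7 + (33/126)*1932 = (½)*(⅐) + (33*(1/126))*1932 = 1/14 + (11/42)*1932 = 1/14 + 506 = 7085/14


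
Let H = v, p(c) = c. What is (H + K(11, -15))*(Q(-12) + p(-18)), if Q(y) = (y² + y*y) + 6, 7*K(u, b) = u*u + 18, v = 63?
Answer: 160080/7 ≈ 22869.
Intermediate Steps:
K(u, b) = 18/7 + u²/7 (K(u, b) = (u*u + 18)/7 = (u² + 18)/7 = (18 + u²)/7 = 18/7 + u²/7)
Q(y) = 6 + 2*y² (Q(y) = (y² + y²) + 6 = 2*y² + 6 = 6 + 2*y²)
H = 63
(H + K(11, -15))*(Q(-12) + p(-18)) = (63 + (18/7 + (⅐)*11²))*((6 + 2*(-12)²) - 18) = (63 + (18/7 + (⅐)*121))*((6 + 2*144) - 18) = (63 + (18/7 + 121/7))*((6 + 288) - 18) = (63 + 139/7)*(294 - 18) = (580/7)*276 = 160080/7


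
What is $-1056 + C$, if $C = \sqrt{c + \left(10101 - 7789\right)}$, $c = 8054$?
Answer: $-1056 + \sqrt{10366} \approx -954.19$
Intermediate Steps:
$C = \sqrt{10366}$ ($C = \sqrt{8054 + \left(10101 - 7789\right)} = \sqrt{8054 + 2312} = \sqrt{10366} \approx 101.81$)
$-1056 + C = -1056 + \sqrt{10366}$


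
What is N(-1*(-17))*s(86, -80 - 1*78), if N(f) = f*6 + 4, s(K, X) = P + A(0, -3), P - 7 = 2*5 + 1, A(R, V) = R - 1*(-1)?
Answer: 2014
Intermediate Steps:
A(R, V) = 1 + R (A(R, V) = R + 1 = 1 + R)
P = 18 (P = 7 + (2*5 + 1) = 7 + (10 + 1) = 7 + 11 = 18)
s(K, X) = 19 (s(K, X) = 18 + (1 + 0) = 18 + 1 = 19)
N(f) = 4 + 6*f (N(f) = 6*f + 4 = 4 + 6*f)
N(-1*(-17))*s(86, -80 - 1*78) = (4 + 6*(-1*(-17)))*19 = (4 + 6*17)*19 = (4 + 102)*19 = 106*19 = 2014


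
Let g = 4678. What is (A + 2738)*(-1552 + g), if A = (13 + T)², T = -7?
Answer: 8671524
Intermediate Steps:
A = 36 (A = (13 - 7)² = 6² = 36)
(A + 2738)*(-1552 + g) = (36 + 2738)*(-1552 + 4678) = 2774*3126 = 8671524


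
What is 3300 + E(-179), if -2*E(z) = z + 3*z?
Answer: 3658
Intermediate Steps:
E(z) = -2*z (E(z) = -(z + 3*z)/2 = -2*z)
3300 + E(-179) = 3300 - 2*(-179) = 3300 + 358 = 3658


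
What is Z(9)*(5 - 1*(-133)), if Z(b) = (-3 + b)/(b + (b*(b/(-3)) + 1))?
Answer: -828/17 ≈ -48.706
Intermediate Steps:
Z(b) = (-3 + b)/(1 + b - b²/3) (Z(b) = (-3 + b)/(b + (b*(b*(-⅓)) + 1)) = (-3 + b)/(b + (b*(-b/3) + 1)) = (-3 + b)/(b + (-b²/3 + 1)) = (-3 + b)/(b + (1 - b²/3)) = (-3 + b)/(1 + b - b²/3))
Z(9)*(5 - 1*(-133)) = (3*(-3 + 9)/(3 - 1*9² + 3*9))*(5 - 1*(-133)) = (3*6/(3 - 1*81 + 27))*(5 + 133) = (3*6/(3 - 81 + 27))*138 = (3*6/(-51))*138 = (3*(-1/51)*6)*138 = -6/17*138 = -828/17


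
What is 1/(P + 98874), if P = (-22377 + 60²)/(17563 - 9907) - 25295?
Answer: 232/17069759 ≈ 1.3591e-5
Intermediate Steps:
P = -5869009/232 (P = (-22377 + 3600)/7656 - 25295 = -18777*1/7656 - 25295 = -569/232 - 25295 = -5869009/232 ≈ -25297.)
1/(P + 98874) = 1/(-5869009/232 + 98874) = 1/(17069759/232) = 232/17069759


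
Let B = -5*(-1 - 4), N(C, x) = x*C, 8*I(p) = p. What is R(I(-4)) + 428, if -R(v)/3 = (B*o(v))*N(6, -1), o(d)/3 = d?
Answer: -247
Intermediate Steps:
o(d) = 3*d
I(p) = p/8
N(C, x) = C*x
B = 25 (B = -5*(-5) = 25)
R(v) = 1350*v (R(v) = -3*25*(3*v)*6*(-1) = -3*75*v*(-6) = -(-1350)*v = 1350*v)
R(I(-4)) + 428 = 1350*((1/8)*(-4)) + 428 = 1350*(-1/2) + 428 = -675 + 428 = -247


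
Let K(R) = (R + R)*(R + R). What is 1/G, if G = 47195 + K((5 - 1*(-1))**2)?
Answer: 1/52379 ≈ 1.9092e-5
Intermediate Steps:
K(R) = 4*R**2 (K(R) = (2*R)*(2*R) = 4*R**2)
G = 52379 (G = 47195 + 4*((5 - 1*(-1))**2)**2 = 47195 + 4*((5 + 1)**2)**2 = 47195 + 4*(6**2)**2 = 47195 + 4*36**2 = 47195 + 4*1296 = 47195 + 5184 = 52379)
1/G = 1/52379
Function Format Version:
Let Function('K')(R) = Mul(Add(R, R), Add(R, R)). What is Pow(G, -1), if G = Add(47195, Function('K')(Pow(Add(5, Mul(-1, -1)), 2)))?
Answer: Rational(1, 52379) ≈ 1.9092e-5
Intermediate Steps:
Function('K')(R) = Mul(4, Pow(R, 2)) (Function('K')(R) = Mul(Mul(2, R), Mul(2, R)) = Mul(4, Pow(R, 2)))
G = 52379 (G = Add(47195, Mul(4, Pow(Pow(Add(5, Mul(-1, -1)), 2), 2))) = Add(47195, Mul(4, Pow(Pow(Add(5, 1), 2), 2))) = Add(47195, Mul(4, Pow(Pow(6, 2), 2))) = Add(47195, Mul(4, Pow(36, 2))) = Add(47195, Mul(4, 1296)) = Add(47195, 5184) = 52379)
Pow(G, -1) = Pow(52379, -1) = Rational(1, 52379)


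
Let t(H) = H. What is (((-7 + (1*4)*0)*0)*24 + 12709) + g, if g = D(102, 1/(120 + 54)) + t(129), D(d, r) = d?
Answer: 12940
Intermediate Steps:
g = 231 (g = 102 + 129 = 231)
(((-7 + (1*4)*0)*0)*24 + 12709) + g = (((-7 + (1*4)*0)*0)*24 + 12709) + 231 = (((-7 + 4*0)*0)*24 + 12709) + 231 = (((-7 + 0)*0)*24 + 12709) + 231 = (-7*0*24 + 12709) + 231 = (0*24 + 12709) + 231 = (0 + 12709) + 231 = 12709 + 231 = 12940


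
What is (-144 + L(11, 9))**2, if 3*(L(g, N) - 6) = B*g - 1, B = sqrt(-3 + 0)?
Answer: 171862/9 - 9130*I*sqrt(3)/9 ≈ 19096.0 - 1757.1*I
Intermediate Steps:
B = I*sqrt(3) (B = sqrt(-3) = I*sqrt(3) ≈ 1.732*I)
L(g, N) = 17/3 + I*g*sqrt(3)/3 (L(g, N) = 6 + ((I*sqrt(3))*g - 1)/3 = 6 + (I*g*sqrt(3) - 1)/3 = 6 + (-1 + I*g*sqrt(3))/3 = 6 + (-1/3 + I*g*sqrt(3)/3) = 17/3 + I*g*sqrt(3)/3)
(-144 + L(11, 9))**2 = (-144 + (17/3 + (1/3)*I*11*sqrt(3)))**2 = (-144 + (17/3 + 11*I*sqrt(3)/3))**2 = (-415/3 + 11*I*sqrt(3)/3)**2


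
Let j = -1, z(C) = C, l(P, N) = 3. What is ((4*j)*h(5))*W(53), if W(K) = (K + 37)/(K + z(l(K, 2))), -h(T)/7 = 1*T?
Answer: 225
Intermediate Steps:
h(T) = -7*T
j = -1 (j = -1*1 = -1)
W(K) = (37 + K)/(3 + K) (W(K) = (K + 37)/(K + 3) = (37 + K)/(3 + K))
((4*j)*h(5))*W(53) = ((4*(-1))*(-7*5))*((37 + 53)/(3 + 53)) = (-4*(-35))*(90/56) = 140*((1/56)*90) = 140*(45/28) = 225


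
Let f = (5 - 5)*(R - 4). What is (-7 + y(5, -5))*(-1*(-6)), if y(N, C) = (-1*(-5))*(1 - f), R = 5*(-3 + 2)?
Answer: -12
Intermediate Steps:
R = -5 (R = 5*(-1) = -5)
f = 0 (f = (5 - 5)*(-5 - 4) = 0*(-9) = 0)
y(N, C) = 5 (y(N, C) = (-1*(-5))*(1 - 1*0) = 5*(1 + 0) = 5*1 = 5)
(-7 + y(5, -5))*(-1*(-6)) = (-7 + 5)*(-1*(-6)) = -2*6 = -12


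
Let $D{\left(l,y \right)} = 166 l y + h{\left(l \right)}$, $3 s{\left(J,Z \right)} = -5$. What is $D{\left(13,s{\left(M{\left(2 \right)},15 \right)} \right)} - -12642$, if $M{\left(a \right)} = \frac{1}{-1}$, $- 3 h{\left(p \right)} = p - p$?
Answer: $\frac{27136}{3} \approx 9045.3$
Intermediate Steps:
$h{\left(p \right)} = 0$ ($h{\left(p \right)} = - \frac{p - p}{3} = \left(- \frac{1}{3}\right) 0 = 0$)
$M{\left(a \right)} = -1$
$s{\left(J,Z \right)} = - \frac{5}{3}$ ($s{\left(J,Z \right)} = \frac{1}{3} \left(-5\right) = - \frac{5}{3}$)
$D{\left(l,y \right)} = 166 l y$ ($D{\left(l,y \right)} = 166 l y + 0 = 166 l y$)
$D{\left(13,s{\left(M{\left(2 \right)},15 \right)} \right)} - -12642 = 166 \cdot 13 \left(- \frac{5}{3}\right) - -12642 = - \frac{10790}{3} + 12642 = \frac{27136}{3}$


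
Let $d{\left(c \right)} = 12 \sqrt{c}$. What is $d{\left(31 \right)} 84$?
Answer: $1008 \sqrt{31} \approx 5612.3$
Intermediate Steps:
$d{\left(31 \right)} 84 = 12 \sqrt{31} \cdot 84 = 1008 \sqrt{31}$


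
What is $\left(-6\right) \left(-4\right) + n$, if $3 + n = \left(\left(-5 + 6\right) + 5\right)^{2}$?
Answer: $57$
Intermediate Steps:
$n = 33$ ($n = -3 + \left(\left(-5 + 6\right) + 5\right)^{2} = -3 + \left(1 + 5\right)^{2} = -3 + 6^{2} = -3 + 36 = 33$)
$\left(-6\right) \left(-4\right) + n = \left(-6\right) \left(-4\right) + 33 = 24 + 33 = 57$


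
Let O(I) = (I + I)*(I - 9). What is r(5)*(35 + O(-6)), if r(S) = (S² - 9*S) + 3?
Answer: -3655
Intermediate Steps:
O(I) = 2*I*(-9 + I) (O(I) = (2*I)*(-9 + I) = 2*I*(-9 + I))
r(S) = 3 + S² - 9*S
r(5)*(35 + O(-6)) = (3 + 5² - 9*5)*(35 + 2*(-6)*(-9 - 6)) = (3 + 25 - 45)*(35 + 2*(-6)*(-15)) = -17*(35 + 180) = -17*215 = -3655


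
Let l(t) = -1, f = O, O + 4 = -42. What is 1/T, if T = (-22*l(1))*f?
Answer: -1/1012 ≈ -0.00098814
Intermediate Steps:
O = -46 (O = -4 - 42 = -46)
f = -46
T = -1012 (T = -22*(-1)*(-46) = 22*(-46) = -1012)
1/T = 1/(-1012) = -1/1012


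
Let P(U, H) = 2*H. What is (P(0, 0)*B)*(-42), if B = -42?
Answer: 0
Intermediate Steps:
(P(0, 0)*B)*(-42) = ((2*0)*(-42))*(-42) = (0*(-42))*(-42) = 0*(-42) = 0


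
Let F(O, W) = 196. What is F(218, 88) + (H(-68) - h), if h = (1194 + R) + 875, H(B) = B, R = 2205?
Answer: -4146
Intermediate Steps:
h = 4274 (h = (1194 + 2205) + 875 = 3399 + 875 = 4274)
F(218, 88) + (H(-68) - h) = 196 + (-68 - 1*4274) = 196 + (-68 - 4274) = 196 - 4342 = -4146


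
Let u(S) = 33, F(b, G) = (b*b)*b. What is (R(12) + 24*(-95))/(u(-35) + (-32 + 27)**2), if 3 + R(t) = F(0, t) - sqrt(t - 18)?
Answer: -2283/58 - I*sqrt(6)/58 ≈ -39.362 - 0.042233*I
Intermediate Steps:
F(b, G) = b**3 (F(b, G) = b**2*b = b**3)
R(t) = -3 - sqrt(-18 + t) (R(t) = -3 + (0**3 - sqrt(t - 18)) = -3 + (0 - sqrt(-18 + t)) = -3 - sqrt(-18 + t))
(R(12) + 24*(-95))/(u(-35) + (-32 + 27)**2) = ((-3 - sqrt(-18 + 12)) + 24*(-95))/(33 + (-32 + 27)**2) = ((-3 - sqrt(-6)) - 2280)/(33 + (-5)**2) = ((-3 - I*sqrt(6)) - 2280)/(33 + 25) = ((-3 - I*sqrt(6)) - 2280)/58 = (-2283 - I*sqrt(6))*(1/58) = -2283/58 - I*sqrt(6)/58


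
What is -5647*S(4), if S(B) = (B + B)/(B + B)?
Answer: -5647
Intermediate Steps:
S(B) = 1 (S(B) = (2*B)/((2*B)) = (2*B)*(1/(2*B)) = 1)
-5647*S(4) = -5647*1 = -5647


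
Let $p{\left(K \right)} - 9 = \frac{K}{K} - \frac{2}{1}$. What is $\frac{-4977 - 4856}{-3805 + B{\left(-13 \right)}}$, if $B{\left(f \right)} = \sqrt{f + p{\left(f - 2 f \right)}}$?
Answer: $\frac{7482913}{2895606} + \frac{9833 i \sqrt{5}}{14478030} \approx 2.5842 + 0.0015187 i$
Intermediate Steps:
$p{\left(K \right)} = 8$ ($p{\left(K \right)} = 9 + \left(\frac{K}{K} - \frac{2}{1}\right) = 9 + \left(1 - 2\right) = 9 - 1 = 8$)
$B{\left(f \right)} = \sqrt{8 + f}$ ($B{\left(f \right)} = \sqrt{f + 8} = \sqrt{8 + f}$)
$\frac{-4977 - 4856}{-3805 + B{\left(-13 \right)}} = \frac{-4977 - 4856}{-3805 + \sqrt{8 - 13}} = - \frac{9833}{-3805 + \sqrt{-5}} = - \frac{9833}{-3805 + i \sqrt{5}}$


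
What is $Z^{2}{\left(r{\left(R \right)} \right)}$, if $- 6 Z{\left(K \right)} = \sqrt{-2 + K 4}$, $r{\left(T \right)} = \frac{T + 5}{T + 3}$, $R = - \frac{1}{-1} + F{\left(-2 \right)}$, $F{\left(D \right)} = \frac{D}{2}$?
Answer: $\frac{7}{54} \approx 0.12963$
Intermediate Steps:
$F{\left(D \right)} = \frac{D}{2}$ ($F{\left(D \right)} = D \frac{1}{2} = \frac{D}{2}$)
$R = 0$ ($R = - \frac{1}{-1} + \frac{1}{2} \left(-2\right) = \left(-1\right) \left(-1\right) - 1 = 1 - 1 = 0$)
$r{\left(T \right)} = \frac{5 + T}{3 + T}$
$Z{\left(K \right)} = - \frac{\sqrt{-2 + 4 K}}{6}$ ($Z{\left(K \right)} = - \frac{\sqrt{-2 + K 4}}{6} = - \frac{\sqrt{-2 + 4 K}}{6}$)
$Z^{2}{\left(r{\left(R \right)} \right)} = \left(- \frac{\sqrt{-2 + 4 \frac{5 + 0}{3 + 0}}}{6}\right)^{2} = \left(- \frac{\sqrt{-2 + 4 \cdot \frac{1}{3} \cdot 5}}{6}\right)^{2} = \left(- \frac{\sqrt{-2 + 4 \cdot \frac{5}{3}}}{6}\right)^{2} = \left(- \frac{\sqrt{-2 + \frac{20}{3}}}{6}\right)^{2} = \left(- \frac{\sqrt{\frac{14}{3}}}{6}\right)^{2} = \left(- \frac{\frac{1}{3} \sqrt{42}}{6}\right)^{2} = \left(- \frac{\sqrt{42}}{18}\right)^{2} = \frac{7}{54}$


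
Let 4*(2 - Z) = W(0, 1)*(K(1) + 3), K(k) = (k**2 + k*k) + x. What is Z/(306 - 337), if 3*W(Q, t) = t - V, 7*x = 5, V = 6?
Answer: -92/651 ≈ -0.14132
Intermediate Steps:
x = 5/7 (x = (1/7)*5 = 5/7 ≈ 0.71429)
K(k) = 5/7 + 2*k**2 (K(k) = (k**2 + k*k) + 5/7 = (k**2 + k**2) + 5/7 = 2*k**2 + 5/7 = 5/7 + 2*k**2)
W(Q, t) = -2 + t/3 (W(Q, t) = (t - 1*6)/3 = (t - 6)/3 = (-6 + t)/3 = -2 + t/3)
Z = 92/21 (Z = 2 - (-2 + (1/3)*1)*((5/7 + 2*1**2) + 3)/4 = 2 - (-2 + 1/3)*((5/7 + 2*1) + 3)/4 = 2 - (-5)*((5/7 + 2) + 3)/12 = 2 - (-5)*(19/7 + 3)/12 = 2 - (-5)*40/(12*7) = 2 - 1/4*(-200/21) = 2 + 50/21 = 92/21 ≈ 4.3810)
Z/(306 - 337) = (92/21)/(306 - 337) = (92/21)/(-31) = -1/31*92/21 = -92/651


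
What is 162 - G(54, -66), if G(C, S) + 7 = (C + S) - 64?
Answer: 245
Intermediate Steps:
G(C, S) = -71 + C + S (G(C, S) = -7 + ((C + S) - 64) = -7 + (-64 + C + S) = -71 + C + S)
162 - G(54, -66) = 162 - (-71 + 54 - 66) = 162 - 1*(-83) = 162 + 83 = 245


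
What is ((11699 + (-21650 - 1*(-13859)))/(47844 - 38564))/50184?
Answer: 977/116426880 ≈ 8.3915e-6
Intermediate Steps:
((11699 + (-21650 - 1*(-13859)))/(47844 - 38564))/50184 = ((11699 + (-21650 + 13859))/9280)*(1/50184) = ((11699 - 7791)*(1/9280))*(1/50184) = (3908*(1/9280))*(1/50184) = (977/2320)*(1/50184) = 977/116426880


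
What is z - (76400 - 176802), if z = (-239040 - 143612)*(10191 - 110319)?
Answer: 38314279858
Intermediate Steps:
z = 38314179456 (z = -382652*(-100128) = 38314179456)
z - (76400 - 176802) = 38314179456 - (76400 - 176802) = 38314179456 - 1*(-100402) = 38314179456 + 100402 = 38314279858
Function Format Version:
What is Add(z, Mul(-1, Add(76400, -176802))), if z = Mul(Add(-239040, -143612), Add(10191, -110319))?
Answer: 38314279858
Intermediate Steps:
z = 38314179456 (z = Mul(-382652, -100128) = 38314179456)
Add(z, Mul(-1, Add(76400, -176802))) = Add(38314179456, Mul(-1, Add(76400, -176802))) = Add(38314179456, Mul(-1, -100402)) = Add(38314179456, 100402) = 38314279858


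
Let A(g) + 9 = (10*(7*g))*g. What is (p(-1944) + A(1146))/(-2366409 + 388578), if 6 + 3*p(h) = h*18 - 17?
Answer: -16221254/349029 ≈ -46.475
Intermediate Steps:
p(h) = -23/3 + 6*h (p(h) = -2 + (h*18 - 17)/3 = -2 + (18*h - 17)/3 = -2 + (-17 + 18*h)/3 = -2 + (-17/3 + 6*h) = -23/3 + 6*h)
A(g) = -9 + 70*g**2 (A(g) = -9 + (10*(7*g))*g = -9 + (70*g)*g = -9 + 70*g**2)
(p(-1944) + A(1146))/(-2366409 + 388578) = ((-23/3 + 6*(-1944)) + (-9 + 70*1146**2))/(-2366409 + 388578) = ((-23/3 - 11664) + (-9 + 70*1313316))/(-1977831) = (-35015/3 + (-9 + 91932120))*(-1/1977831) = (-35015/3 + 91932111)*(-1/1977831) = (275761318/3)*(-1/1977831) = -16221254/349029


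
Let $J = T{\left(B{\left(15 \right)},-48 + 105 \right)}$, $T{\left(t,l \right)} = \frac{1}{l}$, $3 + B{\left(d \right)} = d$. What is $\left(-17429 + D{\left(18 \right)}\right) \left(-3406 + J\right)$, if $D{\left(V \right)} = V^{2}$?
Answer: $\frac{3320781805}{57} \approx 5.8259 \cdot 10^{7}$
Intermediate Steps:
$B{\left(d \right)} = -3 + d$
$J = \frac{1}{57}$ ($J = \frac{1}{-48 + 105} = \frac{1}{57} \approx 0.017544$)
$\left(-17429 + D{\left(18 \right)}\right) \left(-3406 + J\right) = \left(-17429 + 18^{2}\right) \left(-3406 + \frac{1}{57}\right) = \left(-17429 + 324\right) \left(- \frac{194141}{57}\right) = \left(-17105\right) \left(- \frac{194141}{57}\right) = \frac{3320781805}{57}$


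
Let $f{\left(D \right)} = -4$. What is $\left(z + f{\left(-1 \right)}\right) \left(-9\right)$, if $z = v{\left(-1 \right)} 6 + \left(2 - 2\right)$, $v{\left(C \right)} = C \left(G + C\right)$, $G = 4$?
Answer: $198$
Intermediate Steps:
$v{\left(C \right)} = C \left(4 + C\right)$
$z = -18$ ($z = - (4 - 1) 6 + \left(2 - 2\right) = \left(-1\right) 3 \cdot 6 + \left(2 - 2\right) = \left(-3\right) 6 + 0 = -18 + 0 = -18$)
$\left(z + f{\left(-1 \right)}\right) \left(-9\right) = \left(-18 - 4\right) \left(-9\right) = \left(-22\right) \left(-9\right) = 198$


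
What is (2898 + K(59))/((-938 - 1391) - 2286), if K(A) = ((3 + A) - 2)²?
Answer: -6498/4615 ≈ -1.4080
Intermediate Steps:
K(A) = (1 + A)²
(2898 + K(59))/((-938 - 1391) - 2286) = (2898 + (1 + 59)²)/((-938 - 1391) - 2286) = (2898 + 60²)/(-2329 - 2286) = (2898 + 3600)/(-4615) = 6498*(-1/4615) = -6498/4615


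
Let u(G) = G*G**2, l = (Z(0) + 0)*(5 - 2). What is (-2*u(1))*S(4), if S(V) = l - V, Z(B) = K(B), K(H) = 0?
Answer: 8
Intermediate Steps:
Z(B) = 0
l = 0 (l = (0 + 0)*(5 - 2) = 0*3 = 0)
S(V) = -V (S(V) = 0 - V = -V)
u(G) = G**3
(-2*u(1))*S(4) = (-2*1**3)*(-1*4) = -2*1*(-4) = -2*(-4) = 8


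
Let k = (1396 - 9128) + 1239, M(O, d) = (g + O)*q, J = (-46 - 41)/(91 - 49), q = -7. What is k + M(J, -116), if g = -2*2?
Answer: -12901/2 ≈ -6450.5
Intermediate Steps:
g = -4
J = -29/14 (J = -87/42 = -87*1/42 = -29/14 ≈ -2.0714)
M(O, d) = 28 - 7*O (M(O, d) = (-4 + O)*(-7) = 28 - 7*O)
k = -6493 (k = -7732 + 1239 = -6493)
k + M(J, -116) = -6493 + (28 - 7*(-29/14)) = -6493 + (28 + 29/2) = -6493 + 85/2 = -12901/2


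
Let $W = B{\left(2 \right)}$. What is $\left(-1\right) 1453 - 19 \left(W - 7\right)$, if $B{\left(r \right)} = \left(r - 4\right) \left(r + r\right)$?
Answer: $-1168$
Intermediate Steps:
$B{\left(r \right)} = 2 r \left(-4 + r\right)$ ($B{\left(r \right)} = \left(-4 + r\right) 2 r = 2 r \left(-4 + r\right)$)
$W = -8$ ($W = 2 \cdot 2 \left(-4 + 2\right) = 2 \cdot 2 \left(-2\right) = -8$)
$\left(-1\right) 1453 - 19 \left(W - 7\right) = \left(-1\right) 1453 - 19 \left(-8 - 7\right) = -1453 - -285 = -1453 + 285 = -1168$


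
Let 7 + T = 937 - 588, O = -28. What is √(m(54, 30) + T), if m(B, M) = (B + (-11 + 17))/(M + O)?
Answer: 2*√93 ≈ 19.287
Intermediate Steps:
m(B, M) = (6 + B)/(-28 + M) (m(B, M) = (B + (-11 + 17))/(M - 28) = (B + 6)/(-28 + M) = (6 + B)/(-28 + M))
T = 342 (T = -7 + (937 - 588) = -7 + 349 = 342)
√(m(54, 30) + T) = √((6 + 54)/(-28 + 30) + 342) = √(60/2 + 342) = √((½)*60 + 342) = √(30 + 342) = √372 = 2*√93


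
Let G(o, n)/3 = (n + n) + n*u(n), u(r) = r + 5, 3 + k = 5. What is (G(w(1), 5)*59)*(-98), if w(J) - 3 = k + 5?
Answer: -1040760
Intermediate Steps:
k = 2 (k = -3 + 5 = 2)
u(r) = 5 + r
w(J) = 10 (w(J) = 3 + (2 + 5) = 3 + 7 = 10)
G(o, n) = 6*n + 3*n*(5 + n) (G(o, n) = 3*((n + n) + n*(5 + n)) = 3*(2*n + n*(5 + n)) = 6*n + 3*n*(5 + n))
(G(w(1), 5)*59)*(-98) = ((3*5*(7 + 5))*59)*(-98) = ((3*5*12)*59)*(-98) = (180*59)*(-98) = 10620*(-98) = -1040760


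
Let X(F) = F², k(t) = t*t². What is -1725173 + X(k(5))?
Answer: -1709548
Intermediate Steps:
k(t) = t³
-1725173 + X(k(5)) = -1725173 + (5³)² = -1725173 + 125² = -1725173 + 15625 = -1709548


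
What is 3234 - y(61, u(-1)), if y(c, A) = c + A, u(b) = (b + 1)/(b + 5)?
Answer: 3173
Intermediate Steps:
u(b) = (1 + b)/(5 + b)
y(c, A) = A + c
3234 - y(61, u(-1)) = 3234 - ((1 - 1)/(5 - 1) + 61) = 3234 - (0/4 + 61) = 3234 - ((1/4)*0 + 61) = 3234 - (0 + 61) = 3234 - 1*61 = 3234 - 61 = 3173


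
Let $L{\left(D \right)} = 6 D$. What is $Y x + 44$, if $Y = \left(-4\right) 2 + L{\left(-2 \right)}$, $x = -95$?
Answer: $1944$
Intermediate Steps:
$Y = -20$ ($Y = \left(-4\right) 2 + 6 \left(-2\right) = -8 - 12 = -20$)
$Y x + 44 = \left(-20\right) \left(-95\right) + 44 = 1900 + 44 = 1944$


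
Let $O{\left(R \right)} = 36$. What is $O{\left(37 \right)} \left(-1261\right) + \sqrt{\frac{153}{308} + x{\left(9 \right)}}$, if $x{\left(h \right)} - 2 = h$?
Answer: $-45396 + \frac{\sqrt{272657}}{154} \approx -45393.0$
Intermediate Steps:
$x{\left(h \right)} = 2 + h$
$O{\left(37 \right)} \left(-1261\right) + \sqrt{\frac{153}{308} + x{\left(9 \right)}} = 36 \left(-1261\right) + \sqrt{\frac{153}{308} + \left(2 + 9\right)} = -45396 + \sqrt{153 \cdot \frac{1}{308} + 11} = -45396 + \sqrt{\frac{153}{308} + 11} = -45396 + \sqrt{\frac{3541}{308}} = -45396 + \frac{\sqrt{272657}}{154}$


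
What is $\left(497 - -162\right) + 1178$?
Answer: $1837$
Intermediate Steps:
$\left(497 - -162\right) + 1178 = \left(497 + 162\right) + 1178 = 659 + 1178 = 1837$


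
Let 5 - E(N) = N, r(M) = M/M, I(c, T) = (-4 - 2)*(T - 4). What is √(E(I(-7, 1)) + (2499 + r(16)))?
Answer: √2487 ≈ 49.870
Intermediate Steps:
I(c, T) = 24 - 6*T (I(c, T) = -6*(-4 + T) = 24 - 6*T)
r(M) = 1
E(N) = 5 - N
√(E(I(-7, 1)) + (2499 + r(16))) = √((5 - (24 - 6*1)) + (2499 + 1)) = √((5 - (24 - 6)) + 2500) = √((5 - 1*18) + 2500) = √((5 - 18) + 2500) = √(-13 + 2500) = √2487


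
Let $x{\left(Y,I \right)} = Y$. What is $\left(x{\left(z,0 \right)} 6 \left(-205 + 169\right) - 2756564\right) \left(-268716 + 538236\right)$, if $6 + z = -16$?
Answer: $-741668370240$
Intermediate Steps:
$z = -22$ ($z = -6 - 16 = -22$)
$\left(x{\left(z,0 \right)} 6 \left(-205 + 169\right) - 2756564\right) \left(-268716 + 538236\right) = \left(\left(-22\right) 6 \left(-205 + 169\right) - 2756564\right) \left(-268716 + 538236\right) = \left(\left(-132\right) \left(-36\right) - 2756564\right) 269520 = \left(4752 - 2756564\right) 269520 = \left(-2751812\right) 269520 = -741668370240$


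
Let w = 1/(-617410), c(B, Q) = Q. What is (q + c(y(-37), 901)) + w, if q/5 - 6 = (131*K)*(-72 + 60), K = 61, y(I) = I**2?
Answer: -295448589891/617410 ≈ -4.7853e+5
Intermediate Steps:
w = -1/617410 ≈ -1.6197e-6
q = -479430 (q = 30 + 5*((131*61)*(-72 + 60)) = 30 + 5*(7991*(-12)) = 30 + 5*(-95892) = 30 - 479460 = -479430)
(q + c(y(-37), 901)) + w = (-479430 + 901) - 1/617410 = -478529 - 1/617410 = -295448589891/617410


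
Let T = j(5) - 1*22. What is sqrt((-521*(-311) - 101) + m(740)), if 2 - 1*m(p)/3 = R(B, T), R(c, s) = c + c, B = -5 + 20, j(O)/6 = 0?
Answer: sqrt(161846) ≈ 402.30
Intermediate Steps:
j(O) = 0 (j(O) = 6*0 = 0)
B = 15
T = -22 (T = 0 - 1*22 = 0 - 22 = -22)
R(c, s) = 2*c
m(p) = -84 (m(p) = 6 - 6*15 = 6 - 3*30 = 6 - 90 = -84)
sqrt((-521*(-311) - 101) + m(740)) = sqrt((-521*(-311) - 101) - 84) = sqrt((162031 - 101) - 84) = sqrt(161930 - 84) = sqrt(161846)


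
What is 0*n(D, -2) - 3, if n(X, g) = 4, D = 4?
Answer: -3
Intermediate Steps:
0*n(D, -2) - 3 = 0*4 - 3 = 0 - 3 = -3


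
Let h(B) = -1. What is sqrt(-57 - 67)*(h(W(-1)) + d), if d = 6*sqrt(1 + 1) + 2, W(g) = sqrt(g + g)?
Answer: 2*I*(sqrt(31) + 6*sqrt(62)) ≈ 105.62*I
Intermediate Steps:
W(g) = sqrt(2)*sqrt(g) (W(g) = sqrt(2*g) = sqrt(2)*sqrt(g))
d = 2 + 6*sqrt(2) (d = 6*sqrt(2) + 2 = 2 + 6*sqrt(2) ≈ 10.485)
sqrt(-57 - 67)*(h(W(-1)) + d) = sqrt(-57 - 67)*(-1 + (2 + 6*sqrt(2))) = sqrt(-124)*(1 + 6*sqrt(2)) = (2*I*sqrt(31))*(1 + 6*sqrt(2)) = 2*I*sqrt(31)*(1 + 6*sqrt(2))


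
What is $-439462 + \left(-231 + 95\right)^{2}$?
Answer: $-420966$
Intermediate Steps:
$-439462 + \left(-231 + 95\right)^{2} = -439462 + \left(-136\right)^{2} = -439462 + 18496 = -420966$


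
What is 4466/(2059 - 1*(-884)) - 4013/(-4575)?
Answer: 10747403/4488075 ≈ 2.3947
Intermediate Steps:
4466/(2059 - 1*(-884)) - 4013/(-4575) = 4466/(2059 + 884) - 4013*(-1/4575) = 4466/2943 + 4013/4575 = 10747403/4488075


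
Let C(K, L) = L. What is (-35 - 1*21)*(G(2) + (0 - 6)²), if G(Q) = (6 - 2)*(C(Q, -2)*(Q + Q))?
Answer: -224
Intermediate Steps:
G(Q) = -16*Q (G(Q) = (6 - 2)*(-2*(Q + Q)) = 4*(-4*Q) = -16*Q)
(-35 - 1*21)*(G(2) + (0 - 6)²) = (-35 - 1*21)*(-16*2 + (0 - 6)²) = (-35 - 21)*(-32 + (-6)²) = -56*(-32 + 36) = -56*4 = -224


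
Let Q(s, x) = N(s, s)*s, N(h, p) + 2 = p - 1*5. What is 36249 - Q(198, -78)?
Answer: -1569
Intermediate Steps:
N(h, p) = -7 + p (N(h, p) = -2 + (p - 1*5) = -2 + (p - 5) = -2 + (-5 + p) = -7 + p)
Q(s, x) = s*(-7 + s) (Q(s, x) = (-7 + s)*s = s*(-7 + s))
36249 - Q(198, -78) = 36249 - 198*(-7 + 198) = 36249 - 198*191 = 36249 - 1*37818 = 36249 - 37818 = -1569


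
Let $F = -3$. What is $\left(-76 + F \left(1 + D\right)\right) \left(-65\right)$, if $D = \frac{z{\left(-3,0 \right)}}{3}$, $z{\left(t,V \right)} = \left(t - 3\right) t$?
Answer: $6305$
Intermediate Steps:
$z{\left(t,V \right)} = t \left(-3 + t\right)$ ($z{\left(t,V \right)} = \left(-3 + t\right) t = t \left(-3 + t\right)$)
$D = 6$ ($D = \frac{\left(-3\right) \left(-3 - 3\right)}{3} = \left(-3\right) \left(-6\right) \frac{1}{3} = 18 \cdot \frac{1}{3} = 6$)
$\left(-76 + F \left(1 + D\right)\right) \left(-65\right) = \left(-76 - 3 \left(1 + 6\right)\right) \left(-65\right) = \left(-76 - 21\right) \left(-65\right) = \left(-97\right) \left(-65\right) = 6305$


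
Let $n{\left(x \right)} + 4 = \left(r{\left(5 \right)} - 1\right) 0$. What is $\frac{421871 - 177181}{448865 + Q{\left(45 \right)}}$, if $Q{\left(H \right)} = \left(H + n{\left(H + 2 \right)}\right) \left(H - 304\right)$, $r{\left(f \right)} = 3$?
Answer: $\frac{122345}{219123} \approx 0.55834$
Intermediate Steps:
$n{\left(x \right)} = -4$ ($n{\left(x \right)} = -4 + \left(3 - 1\right) 0 = -4 + 2 \cdot 0 = -4 + 0 = -4$)
$Q{\left(H \right)} = \left(-304 + H\right) \left(-4 + H\right)$ ($Q{\left(H \right)} = \left(H - 4\right) \left(H - 304\right) = \left(-4 + H\right) \left(-304 + H\right) = \left(-304 + H\right) \left(-4 + H\right)$)
$\frac{421871 - 177181}{448865 + Q{\left(45 \right)}} = \frac{421871 - 177181}{448865 + \left(1216 + 45^{2} - 13860\right)} = \frac{244690}{448865 + \left(1216 + 2025 - 13860\right)} = \frac{244690}{448865 - 10619} = \frac{244690}{438246} = 244690 \cdot \frac{1}{438246} = \frac{122345}{219123}$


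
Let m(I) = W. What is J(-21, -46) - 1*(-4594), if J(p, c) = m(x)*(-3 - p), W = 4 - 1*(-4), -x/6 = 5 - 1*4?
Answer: 4738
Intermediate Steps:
x = -6 (x = -6*(5 - 1*4) = -6*(5 - 4) = -6*1 = -6)
W = 8 (W = 4 + 4 = 8)
m(I) = 8
J(p, c) = -24 - 8*p (J(p, c) = 8*(-3 - p) = -24 - 8*p)
J(-21, -46) - 1*(-4594) = (-24 - 8*(-21)) - 1*(-4594) = (-24 + 168) + 4594 = 144 + 4594 = 4738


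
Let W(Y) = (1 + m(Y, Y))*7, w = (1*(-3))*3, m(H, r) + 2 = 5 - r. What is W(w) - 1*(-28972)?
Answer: 29063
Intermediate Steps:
m(H, r) = 3 - r (m(H, r) = -2 + (5 - r) = 3 - r)
w = -9 (w = -3*3 = -9)
W(Y) = 28 - 7*Y (W(Y) = (1 + (3 - Y))*7 = (4 - Y)*7 = 28 - 7*Y)
W(w) - 1*(-28972) = (28 - 7*(-9)) - 1*(-28972) = (28 + 63) + 28972 = 91 + 28972 = 29063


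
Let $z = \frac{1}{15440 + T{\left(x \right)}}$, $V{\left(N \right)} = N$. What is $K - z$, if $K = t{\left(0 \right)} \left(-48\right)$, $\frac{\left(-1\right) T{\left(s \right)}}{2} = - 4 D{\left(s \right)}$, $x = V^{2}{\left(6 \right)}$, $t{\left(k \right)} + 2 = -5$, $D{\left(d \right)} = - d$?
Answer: $\frac{5091071}{15152} \approx 336.0$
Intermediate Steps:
$t{\left(k \right)} = -7$ ($t{\left(k \right)} = -2 - 5 = -7$)
$x = 36$ ($x = 6^{2} = 36$)
$T{\left(s \right)} = - 8 s$ ($T{\left(s \right)} = - 2 \left(- 4 \left(- s\right)\right) = - 2 \cdot 4 s = - 8 s$)
$K = 336$ ($K = \left(-7\right) \left(-48\right) = 336$)
$z = \frac{1}{15152}$ ($z = \frac{1}{15440 - 288} = \frac{1}{15152} \approx 6.5998 \cdot 10^{-5}$)
$K - z = 336 - \frac{1}{15152} = \frac{5091071}{15152}$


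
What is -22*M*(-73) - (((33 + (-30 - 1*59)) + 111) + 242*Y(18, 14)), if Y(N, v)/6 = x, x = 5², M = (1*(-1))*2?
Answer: -39567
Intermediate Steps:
M = -2 (M = -1*2 = -2)
x = 25
Y(N, v) = 150 (Y(N, v) = 6*25 = 150)
-22*M*(-73) - (((33 + (-30 - 1*59)) + 111) + 242*Y(18, 14)) = -22*(-2)*(-73) - (((33 + (-30 - 1*59)) + 111) + 242*150) = 44*(-73) - (((33 + (-30 - 59)) + 111) + 36300) = -3212 - (((33 - 89) + 111) + 36300) = -3212 - ((-56 + 111) + 36300) = -3212 - (55 + 36300) = -3212 - 1*36355 = -3212 - 36355 = -39567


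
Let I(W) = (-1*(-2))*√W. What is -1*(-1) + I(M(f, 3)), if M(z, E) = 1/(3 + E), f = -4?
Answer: 1 + √6/3 ≈ 1.8165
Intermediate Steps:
I(W) = 2*√W
-1*(-1) + I(M(f, 3)) = -1*(-1) + 2*√(1/(3 + 3)) = 1 + 2*√(1/6) = 1 + 2*√(⅙) = 1 + 2*(√6/6) = 1 + √6/3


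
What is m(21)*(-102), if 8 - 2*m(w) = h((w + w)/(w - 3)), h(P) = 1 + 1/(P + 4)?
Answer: -6630/19 ≈ -348.95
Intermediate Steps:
h(P) = 1 + 1/(4 + P)
m(w) = 4 - (5 + 2*w/(-3 + w))/(2*(4 + 2*w/(-3 + w))) (m(w) = 4 - (5 + (w + w)/(w - 3))/(2*(4 + (w + w)/(w - 3))) = 4 - (5 + (2*w)/(-3 + w))/(2*(4 + (2*w)/(-3 + w))) = 4 - (5 + 2*w/(-3 + w))/(2*(4 + 2*w/(-3 + w))))
m(21)*(-102) = ((-81 + 41*21)/(12*(-2 + 21)))*(-102) = ((1/12)*(-81 + 861)/19)*(-102) = ((1/12)*(1/19)*780)*(-102) = (65/19)*(-102) = -6630/19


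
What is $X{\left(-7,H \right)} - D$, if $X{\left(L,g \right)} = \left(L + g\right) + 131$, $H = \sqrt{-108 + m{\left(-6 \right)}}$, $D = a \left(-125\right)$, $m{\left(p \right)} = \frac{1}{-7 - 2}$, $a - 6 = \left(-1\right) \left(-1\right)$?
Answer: $999 + \frac{i \sqrt{973}}{3} \approx 999.0 + 10.398 i$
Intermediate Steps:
$a = 7$ ($a = 6 - -1 = 6 + 1 = 7$)
$m{\left(p \right)} = - \frac{1}{9}$ ($m{\left(p \right)} = \frac{1}{-9} = - \frac{1}{9}$)
$D = -875$ ($D = 7 \left(-125\right) = -875$)
$H = \frac{i \sqrt{973}}{3}$ ($H = \sqrt{-108 - \frac{1}{9}} = \sqrt{- \frac{973}{9}} = \frac{i \sqrt{973}}{3} \approx 10.398 i$)
$X{\left(L,g \right)} = 131 + L + g$
$X{\left(-7,H \right)} - D = \left(131 - 7 + \frac{i \sqrt{973}}{3}\right) - -875 = \left(124 + \frac{i \sqrt{973}}{3}\right) + 875 = 999 + \frac{i \sqrt{973}}{3}$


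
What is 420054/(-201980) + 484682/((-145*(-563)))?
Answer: 6360496207/1648863730 ≈ 3.8575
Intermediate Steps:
420054/(-201980) + 484682/((-145*(-563))) = 420054*(-1/201980) + 484682/81635 = -210027/100990 + 484682*(1/81635) = -210027/100990 + 484682/81635 = 6360496207/1648863730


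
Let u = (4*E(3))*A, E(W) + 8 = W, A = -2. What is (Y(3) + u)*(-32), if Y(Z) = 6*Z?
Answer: -1856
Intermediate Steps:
E(W) = -8 + W
u = 40 (u = (4*(-8 + 3))*(-2) = (4*(-5))*(-2) = -20*(-2) = 40)
(Y(3) + u)*(-32) = (6*3 + 40)*(-32) = (18 + 40)*(-32) = 58*(-32) = -1856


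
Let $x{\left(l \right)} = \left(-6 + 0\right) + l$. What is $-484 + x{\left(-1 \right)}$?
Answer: $-491$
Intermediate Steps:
$x{\left(l \right)} = -6 + l$
$-484 + x{\left(-1 \right)} = -484 - 7 = -491$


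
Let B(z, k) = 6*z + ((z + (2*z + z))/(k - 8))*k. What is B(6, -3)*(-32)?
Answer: -14976/11 ≈ -1361.5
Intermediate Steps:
B(z, k) = 6*z + 4*k*z/(-8 + k) (B(z, k) = 6*z + ((z + 3*z)/(-8 + k))*k = 6*z + ((4*z)/(-8 + k))*k = 6*z + (4*z/(-8 + k))*k = 6*z + 4*k*z/(-8 + k))
B(6, -3)*(-32) = (2*6*(-24 + 5*(-3))/(-8 - 3))*(-32) = (2*6*(-24 - 15)/(-11))*(-32) = (2*6*(-1/11)*(-39))*(-32) = (468/11)*(-32) = -14976/11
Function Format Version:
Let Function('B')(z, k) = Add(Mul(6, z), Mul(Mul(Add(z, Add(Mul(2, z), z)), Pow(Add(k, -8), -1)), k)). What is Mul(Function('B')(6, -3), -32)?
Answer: Rational(-14976, 11) ≈ -1361.5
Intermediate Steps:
Function('B')(z, k) = Add(Mul(6, z), Mul(4, k, z, Pow(Add(-8, k), -1))) (Function('B')(z, k) = Add(Mul(6, z), Mul(Mul(Add(z, Mul(3, z)), Pow(Add(-8, k), -1)), k)) = Add(Mul(6, z), Mul(Mul(Mul(4, z), Pow(Add(-8, k), -1)), k)) = Add(Mul(6, z), Mul(Mul(4, z, Pow(Add(-8, k), -1)), k)) = Add(Mul(6, z), Mul(4, k, z, Pow(Add(-8, k), -1))))
Mul(Function('B')(6, -3), -32) = Mul(Mul(2, 6, Pow(Add(-8, -3), -1), Add(-24, Mul(5, -3))), -32) = Mul(Mul(2, 6, Pow(-11, -1), Add(-24, -15)), -32) = Mul(Mul(2, 6, Rational(-1, 11), -39), -32) = Mul(Rational(468, 11), -32) = Rational(-14976, 11)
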